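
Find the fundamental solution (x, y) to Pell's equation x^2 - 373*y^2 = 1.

First expand sqrt(373) as a continued fraction. With x_i = (sqrt(373) + m_i)/d_i and (m_0, d_0) = (0, 1): a_0 = floor(sqrt(373)) = 19, since 19^2 = 361 <= 373 < 400 = 20^2.
Iterate m_{i+1} = d_i*a_i - m_i, d_{i+1} = (373 - m_{i+1}^2)/d_i, a_{i+1} = floor((a_0 + m_{i+1})/d_{i+1}):
  m_1 = 1*19 - 0 = 19, d_1 = (373 - 19^2)/1 = 12/1 = 12, a_1 = floor((19 + 19)/12) = 3.
  m_2 = 12*3 - 19 = 17, d_2 = (373 - 17^2)/12 = 84/12 = 7, a_2 = floor((19 + 17)/7) = 5.
  m_3 = 7*5 - 17 = 18, d_3 = (373 - 18^2)/7 = 49/7 = 7, a_3 = floor((19 + 18)/7) = 5.
  m_4 = 7*5 - 18 = 17, d_4 = (373 - 17^2)/7 = 84/7 = 12, a_4 = floor((19 + 17)/12) = 3.
  m_5 = 12*3 - 17 = 19, d_5 = (373 - 19^2)/12 = 12/12 = 1, a_5 = floor((19 + 19)/1) = 38.
  m_6 = 1*38 - 19 = 19, d_6 = (373 - 19^2)/1 = 12/1 = 12: (m_6, d_6) = (m_1, d_1) = (19, 12), so from here the quotients repeat a_1, ..., a_5; the period length is 5.
So sqrt(373) = [19; (3, 5, 5, 3, 38)] with period length k = 5.
k is odd, so (p_{k-1}, q_{k-1}) only solves x^2 - 373y^2 = -1 and the fundamental solution of x^2 - 373y^2 = 1 is (p_{2k-1}, q_{2k-1}) = (p_9, q_9); compute convergents through index 9, running through the period twice.
Convergents (p_i = a_i*p_{i-1} + p_{i-2}, q_i = a_i*q_{i-1} + q_{i-2} with p_{-2}=0, p_{-1}=1, q_{-2}=1, q_{-1}=0):
  i=0: a_0=19, p_0 = 19*1 + 0 = 19, q_0 = 19*0 + 1 = 1.
  i=1: a_1=3, p_1 = 3*19 + 1 = 58, q_1 = 3*1 + 0 = 3.
  i=2: a_2=5, p_2 = 5*58 + 19 = 309, q_2 = 5*3 + 1 = 16.
  i=3: a_3=5, p_3 = 5*309 + 58 = 1603, q_3 = 5*16 + 3 = 83.
  i=4: a_4=3, p_4 = 3*1603 + 309 = 5118, q_4 = 3*83 + 16 = 265.
  i=5: a_5=38, p_5 = 38*5118 + 1603 = 196087, q_5 = 38*265 + 83 = 10153.
  i=6: a_6=3, p_6 = 3*196087 + 5118 = 593379, q_6 = 3*10153 + 265 = 30724.
  i=7: a_7=5, p_7 = 5*593379 + 196087 = 3162982, q_7 = 5*30724 + 10153 = 163773.
  i=8: a_8=5, p_8 = 5*3162982 + 593379 = 16408289, q_8 = 5*163773 + 30724 = 849589.
  i=9: a_9=3, p_9 = 3*16408289 + 3162982 = 52387849, q_9 = 3*849589 + 163773 = 2712540.
Indeed p_4^2 - 373*q_4^2 = 26193924 - 26193925 = -1, not +1.
Check: 52387849^2 - 373*2712540^2 = 2744486722846801 - 2744486722846800 = 1, so (x, y) = (52387849, 2712540) solves the equation, and by the theorem it is the least positive solution.

(x, y) = (52387849, 2712540)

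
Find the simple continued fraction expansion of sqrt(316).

[17; (1, 3, 2, 8, 2, 3, 1, 34)]

Write x_i = (sqrt(316) + m_i)/d_i with (m_0, d_0) = (0, 1). a_0 = floor(sqrt(316)) = 17, since 17^2 = 289 <= 316 < 324 = 18^2.
Iterate m_{i+1} = d_i*a_i - m_i, d_{i+1} = (316 - m_{i+1}^2)/d_i, a_{i+1} = floor((a_0 + m_{i+1})/d_{i+1}):
  m_1 = 1*17 - 0 = 17, d_1 = (316 - 17^2)/1 = 27/1 = 27, a_1 = floor((17 + 17)/27) = 1.
  m_2 = 27*1 - 17 = 10, d_2 = (316 - 10^2)/27 = 216/27 = 8, a_2 = floor((17 + 10)/8) = 3.
  m_3 = 8*3 - 10 = 14, d_3 = (316 - 14^2)/8 = 120/8 = 15, a_3 = floor((17 + 14)/15) = 2.
  m_4 = 15*2 - 14 = 16, d_4 = (316 - 16^2)/15 = 60/15 = 4, a_4 = floor((17 + 16)/4) = 8.
  m_5 = 4*8 - 16 = 16, d_5 = (316 - 16^2)/4 = 60/4 = 15, a_5 = floor((17 + 16)/15) = 2.
  m_6 = 15*2 - 16 = 14, d_6 = (316 - 14^2)/15 = 120/15 = 8, a_6 = floor((17 + 14)/8) = 3.
  m_7 = 8*3 - 14 = 10, d_7 = (316 - 10^2)/8 = 216/8 = 27, a_7 = floor((17 + 10)/27) = 1.
  m_8 = 27*1 - 10 = 17, d_8 = (316 - 17^2)/27 = 27/27 = 1, a_8 = floor((17 + 17)/1) = 34.
  m_9 = 1*34 - 17 = 17, d_9 = (316 - 17^2)/1 = 27/1 = 27: (m_9, d_9) = (m_1, d_1) = (17, 27), so from here the quotients repeat a_1, ..., a_8; the period length is 8.
Hence the expansion of sqrt(316) is a_0 = 17 followed by the repeating block 1, 3, 2, 8, 2, 3, 1, 34 (period 8).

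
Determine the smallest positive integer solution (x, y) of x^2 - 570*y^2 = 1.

First expand sqrt(570) as a continued fraction. With x_i = (sqrt(570) + m_i)/d_i and (m_0, d_0) = (0, 1): a_0 = floor(sqrt(570)) = 23, since 23^2 = 529 <= 570 < 576 = 24^2.
Iterate m_{i+1} = d_i*a_i - m_i, d_{i+1} = (570 - m_{i+1}^2)/d_i, a_{i+1} = floor((a_0 + m_{i+1})/d_{i+1}):
  m_1 = 1*23 - 0 = 23, d_1 = (570 - 23^2)/1 = 41/1 = 41, a_1 = floor((23 + 23)/41) = 1.
  m_2 = 41*1 - 23 = 18, d_2 = (570 - 18^2)/41 = 246/41 = 6, a_2 = floor((23 + 18)/6) = 6.
  m_3 = 6*6 - 18 = 18, d_3 = (570 - 18^2)/6 = 246/6 = 41, a_3 = floor((23 + 18)/41) = 1.
  m_4 = 41*1 - 18 = 23, d_4 = (570 - 23^2)/41 = 41/41 = 1, a_4 = floor((23 + 23)/1) = 46.
  m_5 = 1*46 - 23 = 23, d_5 = (570 - 23^2)/1 = 41/1 = 41: (m_5, d_5) = (m_1, d_1) = (23, 41), so from here the quotients repeat a_1, ..., a_4; the period length is 4.
So sqrt(570) = [23; (1, 6, 1, 46)] with period length k = 4.
k is even, so the fundamental solution of x^2 - 570y^2 = 1 is (p_{k-1}, q_{k-1}) = (p_3, q_3); compute convergents through index 3.
Convergents (p_i = a_i*p_{i-1} + p_{i-2}, q_i = a_i*q_{i-1} + q_{i-2} with p_{-2}=0, p_{-1}=1, q_{-2}=1, q_{-1}=0):
  i=0: a_0=23, p_0 = 23*1 + 0 = 23, q_0 = 23*0 + 1 = 1.
  i=1: a_1=1, p_1 = 1*23 + 1 = 24, q_1 = 1*1 + 0 = 1.
  i=2: a_2=6, p_2 = 6*24 + 23 = 167, q_2 = 6*1 + 1 = 7.
  i=3: a_3=1, p_3 = 1*167 + 24 = 191, q_3 = 1*7 + 1 = 8.
Check: 191^2 - 570*8^2 = 36481 - 36480 = 1, so (x, y) = (191, 8) solves the equation, and by the theorem it is the least positive solution.

(x, y) = (191, 8)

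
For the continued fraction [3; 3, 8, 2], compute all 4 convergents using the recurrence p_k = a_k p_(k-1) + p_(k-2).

Using the convergent recurrence p_i = a_i*p_{i-1} + p_{i-2}, q_i = a_i*q_{i-1} + q_{i-2} with p_{-2}=0, p_{-1}=1, q_{-2}=1, q_{-1}=0:
  i=0: a_0=3, p_0 = 3*1 + 0 = 3, q_0 = 3*0 + 1 = 1.
  i=1: a_1=3, p_1 = 3*3 + 1 = 10, q_1 = 3*1 + 0 = 3.
  i=2: a_2=8, p_2 = 8*10 + 3 = 83, q_2 = 8*3 + 1 = 25.
  i=3: a_3=2, p_3 = 2*83 + 10 = 176, q_3 = 2*25 + 3 = 53.

3/1, 10/3, 83/25, 176/53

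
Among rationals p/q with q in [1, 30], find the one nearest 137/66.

Expand x = 137/66 as a continued fraction with the Euclidean algorithm:
  137 = 2*66 + 5, so a_0 = 2.
  66 = 13*5 + 1, so a_1 = 13.
  5 = 5*1 + 0, so a_2 = 5.
so x = [2; 13, 5].
Convergents (p_i = a_i*p_{i-1} + p_{i-2}, q_i = a_i*q_{i-1} + q_{i-2} with p_{-2}=0, p_{-1}=1, q_{-2}=1, q_{-1}=0), until the denominator exceeds 30:
  i=0: a_0=2, p_0 = 2*1 + 0 = 2, q_0 = 2*0 + 1 = 1.
  i=1: a_1=13, p_1 = 13*2 + 1 = 27, q_1 = 13*1 + 0 = 13.
  i=2: a_2=5, p_2 = 5*27 + 2 = 137, q_2 = 5*13 + 1 = 66.
q_2 = 66 > 30, so the last convergent with denominator <= 30 is p_1/q_1 = 27/13.
The closest fraction with denominator <= 30 is either p_1/q_1 or the intermediate fraction (k*p_1 + p_0)/(k*q_1 + q_0) with the largest k >= 1 whose denominator stays <= 30; these approach x as k grows, and every other convergent or intermediate fraction in range is farther away.
Largest k: floor((30 - q_0)/q_1) = floor((30 - 1)/13) = 2.
That gives (2*27 + 2)/(2*13 + 1) = 56/27.
Compare the errors: |x - 27/13| = |137*13 - 27*66|/(66*13) = 1/858, and |x - 56/27| = |137*27 - 56*66|/(66*27) = 3/1782.
Cross-multiplying, 1*1782 = 1782 < 2574 = 3*858, so 1/858 is smaller: the convergent 27/13 is closer to x than 56/27.

27/13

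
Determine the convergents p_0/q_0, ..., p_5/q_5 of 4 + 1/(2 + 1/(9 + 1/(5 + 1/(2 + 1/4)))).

Using the convergent recurrence p_i = a_i*p_{i-1} + p_{i-2}, q_i = a_i*q_{i-1} + q_{i-2} with p_{-2}=0, p_{-1}=1, q_{-2}=1, q_{-1}=0:
  i=0: a_0=4, p_0 = 4*1 + 0 = 4, q_0 = 4*0 + 1 = 1.
  i=1: a_1=2, p_1 = 2*4 + 1 = 9, q_1 = 2*1 + 0 = 2.
  i=2: a_2=9, p_2 = 9*9 + 4 = 85, q_2 = 9*2 + 1 = 19.
  i=3: a_3=5, p_3 = 5*85 + 9 = 434, q_3 = 5*19 + 2 = 97.
  i=4: a_4=2, p_4 = 2*434 + 85 = 953, q_4 = 2*97 + 19 = 213.
  i=5: a_5=4, p_5 = 4*953 + 434 = 4246, q_5 = 4*213 + 97 = 949.

4/1, 9/2, 85/19, 434/97, 953/213, 4246/949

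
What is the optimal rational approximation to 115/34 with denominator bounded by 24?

71/21

Expand x = 115/34 as a continued fraction with the Euclidean algorithm:
  115 = 3*34 + 13, so a_0 = 3.
  34 = 2*13 + 8, so a_1 = 2.
  13 = 1*8 + 5, so a_2 = 1.
  8 = 1*5 + 3, so a_3 = 1.
  5 = 1*3 + 2, so a_4 = 1.
  3 = 1*2 + 1, so a_5 = 1.
  2 = 2*1 + 0, so a_6 = 2.
so x = [3; 2, 1, 1, 1, 1, 2].
Convergents (p_i = a_i*p_{i-1} + p_{i-2}, q_i = a_i*q_{i-1} + q_{i-2} with p_{-2}=0, p_{-1}=1, q_{-2}=1, q_{-1}=0), until the denominator exceeds 24:
  i=0: a_0=3, p_0 = 3*1 + 0 = 3, q_0 = 3*0 + 1 = 1.
  i=1: a_1=2, p_1 = 2*3 + 1 = 7, q_1 = 2*1 + 0 = 2.
  i=2: a_2=1, p_2 = 1*7 + 3 = 10, q_2 = 1*2 + 1 = 3.
  i=3: a_3=1, p_3 = 1*10 + 7 = 17, q_3 = 1*3 + 2 = 5.
  i=4: a_4=1, p_4 = 1*17 + 10 = 27, q_4 = 1*5 + 3 = 8.
  i=5: a_5=1, p_5 = 1*27 + 17 = 44, q_5 = 1*8 + 5 = 13.
  i=6: a_6=2, p_6 = 2*44 + 27 = 115, q_6 = 2*13 + 8 = 34.
q_6 = 34 > 24, so the last convergent with denominator <= 24 is p_5/q_5 = 44/13.
The closest fraction with denominator <= 24 is either p_5/q_5 or the intermediate fraction (k*p_5 + p_4)/(k*q_5 + q_4) with the largest k >= 1 whose denominator stays <= 24; these approach x as k grows, and every other convergent or intermediate fraction in range is farther away.
Largest k: floor((24 - q_4)/q_5) = floor((24 - 8)/13) = 1.
That gives (1*44 + 27)/(1*13 + 8) = 71/21.
Compare the errors: |x - 44/13| = |115*13 - 44*34|/(34*13) = 1/442, and |x - 71/21| = |115*21 - 71*34|/(34*21) = 1/714.
Cross-multiplying, 1*442 = 442 < 714 = 1*714, so 1/714 is smaller: the intermediate fraction 71/21 is closer to x than 44/13.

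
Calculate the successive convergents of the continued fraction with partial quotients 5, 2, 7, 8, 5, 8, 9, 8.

5/1, 11/2, 82/15, 667/122, 3417/625, 28003/5122, 255444/46723, 2071555/378906

Using the convergent recurrence p_i = a_i*p_{i-1} + p_{i-2}, q_i = a_i*q_{i-1} + q_{i-2} with p_{-2}=0, p_{-1}=1, q_{-2}=1, q_{-1}=0:
  i=0: a_0=5, p_0 = 5*1 + 0 = 5, q_0 = 5*0 + 1 = 1.
  i=1: a_1=2, p_1 = 2*5 + 1 = 11, q_1 = 2*1 + 0 = 2.
  i=2: a_2=7, p_2 = 7*11 + 5 = 82, q_2 = 7*2 + 1 = 15.
  i=3: a_3=8, p_3 = 8*82 + 11 = 667, q_3 = 8*15 + 2 = 122.
  i=4: a_4=5, p_4 = 5*667 + 82 = 3417, q_4 = 5*122 + 15 = 625.
  i=5: a_5=8, p_5 = 8*3417 + 667 = 28003, q_5 = 8*625 + 122 = 5122.
  i=6: a_6=9, p_6 = 9*28003 + 3417 = 255444, q_6 = 9*5122 + 625 = 46723.
  i=7: a_7=8, p_7 = 8*255444 + 28003 = 2071555, q_7 = 8*46723 + 5122 = 378906.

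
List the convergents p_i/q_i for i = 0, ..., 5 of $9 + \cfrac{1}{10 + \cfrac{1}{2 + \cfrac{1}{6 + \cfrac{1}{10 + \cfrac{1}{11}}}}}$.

Using the convergent recurrence p_i = a_i*p_{i-1} + p_{i-2}, q_i = a_i*q_{i-1} + q_{i-2} with p_{-2}=0, p_{-1}=1, q_{-2}=1, q_{-1}=0:
  i=0: a_0=9, p_0 = 9*1 + 0 = 9, q_0 = 9*0 + 1 = 1.
  i=1: a_1=10, p_1 = 10*9 + 1 = 91, q_1 = 10*1 + 0 = 10.
  i=2: a_2=2, p_2 = 2*91 + 9 = 191, q_2 = 2*10 + 1 = 21.
  i=3: a_3=6, p_3 = 6*191 + 91 = 1237, q_3 = 6*21 + 10 = 136.
  i=4: a_4=10, p_4 = 10*1237 + 191 = 12561, q_4 = 10*136 + 21 = 1381.
  i=5: a_5=11, p_5 = 11*12561 + 1237 = 139408, q_5 = 11*1381 + 136 = 15327.

9/1, 91/10, 191/21, 1237/136, 12561/1381, 139408/15327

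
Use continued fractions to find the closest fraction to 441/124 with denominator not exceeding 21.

32/9

Expand x = 441/124 as a continued fraction with the Euclidean algorithm:
  441 = 3*124 + 69, so a_0 = 3.
  124 = 1*69 + 55, so a_1 = 1.
  69 = 1*55 + 14, so a_2 = 1.
  55 = 3*14 + 13, so a_3 = 3.
  14 = 1*13 + 1, so a_4 = 1.
  13 = 13*1 + 0, so a_5 = 13.
so x = [3; 1, 1, 3, 1, 13].
Convergents (p_i = a_i*p_{i-1} + p_{i-2}, q_i = a_i*q_{i-1} + q_{i-2} with p_{-2}=0, p_{-1}=1, q_{-2}=1, q_{-1}=0), until the denominator exceeds 21:
  i=0: a_0=3, p_0 = 3*1 + 0 = 3, q_0 = 3*0 + 1 = 1.
  i=1: a_1=1, p_1 = 1*3 + 1 = 4, q_1 = 1*1 + 0 = 1.
  i=2: a_2=1, p_2 = 1*4 + 3 = 7, q_2 = 1*1 + 1 = 2.
  i=3: a_3=3, p_3 = 3*7 + 4 = 25, q_3 = 3*2 + 1 = 7.
  i=4: a_4=1, p_4 = 1*25 + 7 = 32, q_4 = 1*7 + 2 = 9.
  i=5: a_5=13, p_5 = 13*32 + 25 = 441, q_5 = 13*9 + 7 = 124.
q_5 = 124 > 21, so the last convergent with denominator <= 21 is p_4/q_4 = 32/9.
The closest fraction with denominator <= 21 is either p_4/q_4 or the intermediate fraction (k*p_4 + p_3)/(k*q_4 + q_3) with the largest k >= 1 whose denominator stays <= 21; these approach x as k grows, and every other convergent or intermediate fraction in range is farther away.
Largest k: floor((21 - q_3)/q_4) = floor((21 - 7)/9) = 1.
That gives (1*32 + 25)/(1*9 + 7) = 57/16.
Compare the errors: |x - 32/9| = |441*9 - 32*124|/(124*9) = 1/1116, and |x - 57/16| = |441*16 - 57*124|/(124*16) = 12/1984.
Cross-multiplying, 1*1984 = 1984 < 13392 = 12*1116, so 1/1116 is smaller: the convergent 32/9 is closer to x than 57/16.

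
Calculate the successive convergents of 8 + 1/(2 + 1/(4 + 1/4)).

Using the convergent recurrence p_i = a_i*p_{i-1} + p_{i-2}, q_i = a_i*q_{i-1} + q_{i-2} with p_{-2}=0, p_{-1}=1, q_{-2}=1, q_{-1}=0:
  i=0: a_0=8, p_0 = 8*1 + 0 = 8, q_0 = 8*0 + 1 = 1.
  i=1: a_1=2, p_1 = 2*8 + 1 = 17, q_1 = 2*1 + 0 = 2.
  i=2: a_2=4, p_2 = 4*17 + 8 = 76, q_2 = 4*2 + 1 = 9.
  i=3: a_3=4, p_3 = 4*76 + 17 = 321, q_3 = 4*9 + 2 = 38.

8/1, 17/2, 76/9, 321/38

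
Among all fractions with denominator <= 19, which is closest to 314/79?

4/1

Expand x = 314/79 as a continued fraction with the Euclidean algorithm:
  314 = 3*79 + 77, so a_0 = 3.
  79 = 1*77 + 2, so a_1 = 1.
  77 = 38*2 + 1, so a_2 = 38.
  2 = 2*1 + 0, so a_3 = 2.
so x = [3; 1, 38, 2].
Convergents (p_i = a_i*p_{i-1} + p_{i-2}, q_i = a_i*q_{i-1} + q_{i-2} with p_{-2}=0, p_{-1}=1, q_{-2}=1, q_{-1}=0), until the denominator exceeds 19:
  i=0: a_0=3, p_0 = 3*1 + 0 = 3, q_0 = 3*0 + 1 = 1.
  i=1: a_1=1, p_1 = 1*3 + 1 = 4, q_1 = 1*1 + 0 = 1.
  i=2: a_2=38, p_2 = 38*4 + 3 = 155, q_2 = 38*1 + 1 = 39.
q_2 = 39 > 19, so the last convergent with denominator <= 19 is p_1/q_1 = 4/1.
The closest fraction with denominator <= 19 is either p_1/q_1 or the intermediate fraction (k*p_1 + p_0)/(k*q_1 + q_0) with the largest k >= 1 whose denominator stays <= 19; these approach x as k grows, and every other convergent or intermediate fraction in range is farther away.
Largest k: floor((19 - q_0)/q_1) = floor((19 - 1)/1) = 18.
That gives (18*4 + 3)/(18*1 + 1) = 75/19.
Compare the errors: |x - 4/1| = |314*1 - 4*79|/(79*1) = 2/79, and |x - 75/19| = |314*19 - 75*79|/(79*19) = 41/1501.
Cross-multiplying, 2*1501 = 3002 < 3239 = 41*79, so 2/79 is smaller: the convergent 4/1 is closer to x than 75/19.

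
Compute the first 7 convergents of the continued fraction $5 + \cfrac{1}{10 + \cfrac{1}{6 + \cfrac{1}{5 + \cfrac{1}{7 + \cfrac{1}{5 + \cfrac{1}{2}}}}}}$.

Using the convergent recurrence p_i = a_i*p_{i-1} + p_{i-2}, q_i = a_i*q_{i-1} + q_{i-2} with p_{-2}=0, p_{-1}=1, q_{-2}=1, q_{-1}=0:
  i=0: a_0=5, p_0 = 5*1 + 0 = 5, q_0 = 5*0 + 1 = 1.
  i=1: a_1=10, p_1 = 10*5 + 1 = 51, q_1 = 10*1 + 0 = 10.
  i=2: a_2=6, p_2 = 6*51 + 5 = 311, q_2 = 6*10 + 1 = 61.
  i=3: a_3=5, p_3 = 5*311 + 51 = 1606, q_3 = 5*61 + 10 = 315.
  i=4: a_4=7, p_4 = 7*1606 + 311 = 11553, q_4 = 7*315 + 61 = 2266.
  i=5: a_5=5, p_5 = 5*11553 + 1606 = 59371, q_5 = 5*2266 + 315 = 11645.
  i=6: a_6=2, p_6 = 2*59371 + 11553 = 130295, q_6 = 2*11645 + 2266 = 25556.

5/1, 51/10, 311/61, 1606/315, 11553/2266, 59371/11645, 130295/25556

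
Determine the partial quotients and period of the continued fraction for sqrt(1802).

Write x_i = (sqrt(1802) + m_i)/d_i with (m_0, d_0) = (0, 1). a_0 = floor(sqrt(1802)) = 42, since 42^2 = 1764 <= 1802 < 1849 = 43^2.
Iterate m_{i+1} = d_i*a_i - m_i, d_{i+1} = (1802 - m_{i+1}^2)/d_i, a_{i+1} = floor((a_0 + m_{i+1})/d_{i+1}):
  m_1 = 1*42 - 0 = 42, d_1 = (1802 - 42^2)/1 = 38/1 = 38, a_1 = floor((42 + 42)/38) = 2.
  m_2 = 38*2 - 42 = 34, d_2 = (1802 - 34^2)/38 = 646/38 = 17, a_2 = floor((42 + 34)/17) = 4.
  m_3 = 17*4 - 34 = 34, d_3 = (1802 - 34^2)/17 = 646/17 = 38, a_3 = floor((42 + 34)/38) = 2.
  m_4 = 38*2 - 34 = 42, d_4 = (1802 - 42^2)/38 = 38/38 = 1, a_4 = floor((42 + 42)/1) = 84.
  m_5 = 1*84 - 42 = 42, d_5 = (1802 - 42^2)/1 = 38/1 = 38: (m_5, d_5) = (m_1, d_1) = (42, 38), so from here the quotients repeat a_1, ..., a_4; the period length is 4.
Hence the expansion of sqrt(1802) is a_0 = 42 followed by the repeating block 2, 4, 2, 84 (period 4).

[42; (2, 4, 2, 84)]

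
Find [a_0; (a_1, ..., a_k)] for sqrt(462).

[21; (2, 42)]

Write x_i = (sqrt(462) + m_i)/d_i with (m_0, d_0) = (0, 1). a_0 = floor(sqrt(462)) = 21, since 21^2 = 441 <= 462 < 484 = 22^2.
Iterate m_{i+1} = d_i*a_i - m_i, d_{i+1} = (462 - m_{i+1}^2)/d_i, a_{i+1} = floor((a_0 + m_{i+1})/d_{i+1}):
  m_1 = 1*21 - 0 = 21, d_1 = (462 - 21^2)/1 = 21/1 = 21, a_1 = floor((21 + 21)/21) = 2.
  m_2 = 21*2 - 21 = 21, d_2 = (462 - 21^2)/21 = 21/21 = 1, a_2 = floor((21 + 21)/1) = 42.
  m_3 = 1*42 - 21 = 21, d_3 = (462 - 21^2)/1 = 21/1 = 21: (m_3, d_3) = (m_1, d_1) = (21, 21), so from here the quotients repeat a_1, a_2; the period length is 2.
Hence the expansion of sqrt(462) is a_0 = 21 followed by the repeating block 2, 42 (period 2).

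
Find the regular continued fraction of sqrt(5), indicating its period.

Write x_i = (sqrt(5) + m_i)/d_i with (m_0, d_0) = (0, 1). a_0 = floor(sqrt(5)) = 2, since 2^2 = 4 <= 5 < 9 = 3^2.
Iterate m_{i+1} = d_i*a_i - m_i, d_{i+1} = (5 - m_{i+1}^2)/d_i, a_{i+1} = floor((a_0 + m_{i+1})/d_{i+1}):
  m_1 = 1*2 - 0 = 2, d_1 = (5 - 2^2)/1 = 1/1 = 1, a_1 = floor((2 + 2)/1) = 4.
  m_2 = 1*4 - 2 = 2, d_2 = (5 - 2^2)/1 = 1/1 = 1: (m_2, d_2) = (m_1, d_1) = (2, 1), so from here the quotient a_1 repeats; the period length is 1.
Hence the expansion of sqrt(5) is a_0 = 2 followed by the repeating block 4 (period 1).

[2; (4)]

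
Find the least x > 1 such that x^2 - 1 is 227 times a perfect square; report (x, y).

(x, y) = (226, 15)

First expand sqrt(227) as a continued fraction. With x_i = (sqrt(227) + m_i)/d_i and (m_0, d_0) = (0, 1): a_0 = floor(sqrt(227)) = 15, since 15^2 = 225 <= 227 < 256 = 16^2.
Iterate m_{i+1} = d_i*a_i - m_i, d_{i+1} = (227 - m_{i+1}^2)/d_i, a_{i+1} = floor((a_0 + m_{i+1})/d_{i+1}):
  m_1 = 1*15 - 0 = 15, d_1 = (227 - 15^2)/1 = 2/1 = 2, a_1 = floor((15 + 15)/2) = 15.
  m_2 = 2*15 - 15 = 15, d_2 = (227 - 15^2)/2 = 2/2 = 1, a_2 = floor((15 + 15)/1) = 30.
  m_3 = 1*30 - 15 = 15, d_3 = (227 - 15^2)/1 = 2/1 = 2: (m_3, d_3) = (m_1, d_1) = (15, 2), so from here the quotients repeat a_1, a_2; the period length is 2.
So sqrt(227) = [15; (15, 30)] with period length k = 2.
k is even, so the fundamental solution of x^2 - 227y^2 = 1 is (p_{k-1}, q_{k-1}) = (p_1, q_1); compute convergents through index 1.
Convergents (p_i = a_i*p_{i-1} + p_{i-2}, q_i = a_i*q_{i-1} + q_{i-2} with p_{-2}=0, p_{-1}=1, q_{-2}=1, q_{-1}=0):
  i=0: a_0=15, p_0 = 15*1 + 0 = 15, q_0 = 15*0 + 1 = 1.
  i=1: a_1=15, p_1 = 15*15 + 1 = 226, q_1 = 15*1 + 0 = 15.
Check: 226^2 - 227*15^2 = 51076 - 51075 = 1, so (x, y) = (226, 15) solves the equation, and by the theorem it is the least positive solution.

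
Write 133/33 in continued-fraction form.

[4; 33]

Run the Euclidean algorithm on 133 and 33; the successive quotients are the partial quotients a_0, a_1, ... (each step inverts the fractional part left over by the previous one):
  133 = 4*33 + 1, so a_0 = 4.
  33 = 33*1 + 0, so a_1 = 33.
The remainder reaches 0 after 2 divisions, so the expansion has 2 partial quotients, read off in order.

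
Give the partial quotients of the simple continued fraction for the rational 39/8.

Run the Euclidean algorithm on 39 and 8; the successive quotients are the partial quotients a_0, a_1, ... (each step inverts the fractional part left over by the previous one):
  39 = 4*8 + 7, so a_0 = 4.
  8 = 1*7 + 1, so a_1 = 1.
  7 = 7*1 + 0, so a_2 = 7.
The remainder reaches 0 after 3 divisions, so the expansion has 3 partial quotients, read off in order.

[4; 1, 7]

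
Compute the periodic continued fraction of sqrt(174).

Write x_i = (sqrt(174) + m_i)/d_i with (m_0, d_0) = (0, 1). a_0 = floor(sqrt(174)) = 13, since 13^2 = 169 <= 174 < 196 = 14^2.
Iterate m_{i+1} = d_i*a_i - m_i, d_{i+1} = (174 - m_{i+1}^2)/d_i, a_{i+1} = floor((a_0 + m_{i+1})/d_{i+1}):
  m_1 = 1*13 - 0 = 13, d_1 = (174 - 13^2)/1 = 5/1 = 5, a_1 = floor((13 + 13)/5) = 5.
  m_2 = 5*5 - 13 = 12, d_2 = (174 - 12^2)/5 = 30/5 = 6, a_2 = floor((13 + 12)/6) = 4.
  m_3 = 6*4 - 12 = 12, d_3 = (174 - 12^2)/6 = 30/6 = 5, a_3 = floor((13 + 12)/5) = 5.
  m_4 = 5*5 - 12 = 13, d_4 = (174 - 13^2)/5 = 5/5 = 1, a_4 = floor((13 + 13)/1) = 26.
  m_5 = 1*26 - 13 = 13, d_5 = (174 - 13^2)/1 = 5/1 = 5: (m_5, d_5) = (m_1, d_1) = (13, 5), so from here the quotients repeat a_1, ..., a_4; the period length is 4.
Hence the expansion of sqrt(174) is a_0 = 13 followed by the repeating block 5, 4, 5, 26 (period 4).

[13; (5, 4, 5, 26)]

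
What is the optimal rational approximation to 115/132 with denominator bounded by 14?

Expand x = 115/132 as a continued fraction with the Euclidean algorithm:
  115 = 0*132 + 115, so a_0 = 0.
  132 = 1*115 + 17, so a_1 = 1.
  115 = 6*17 + 13, so a_2 = 6.
  17 = 1*13 + 4, so a_3 = 1.
  13 = 3*4 + 1, so a_4 = 3.
  4 = 4*1 + 0, so a_5 = 4.
so x = [0; 1, 6, 1, 3, 4].
Convergents (p_i = a_i*p_{i-1} + p_{i-2}, q_i = a_i*q_{i-1} + q_{i-2} with p_{-2}=0, p_{-1}=1, q_{-2}=1, q_{-1}=0), until the denominator exceeds 14:
  i=0: a_0=0, p_0 = 0*1 + 0 = 0, q_0 = 0*0 + 1 = 1.
  i=1: a_1=1, p_1 = 1*0 + 1 = 1, q_1 = 1*1 + 0 = 1.
  i=2: a_2=6, p_2 = 6*1 + 0 = 6, q_2 = 6*1 + 1 = 7.
  i=3: a_3=1, p_3 = 1*6 + 1 = 7, q_3 = 1*7 + 1 = 8.
  i=4: a_4=3, p_4 = 3*7 + 6 = 27, q_4 = 3*8 + 7 = 31.
q_4 = 31 > 14, so the last convergent with denominator <= 14 is p_3/q_3 = 7/8.
The closest fraction with denominator <= 14 is either p_3/q_3 or the intermediate fraction (k*p_3 + p_2)/(k*q_3 + q_2) with the largest k >= 1 whose denominator stays <= 14; these approach x as k grows, and every other convergent or intermediate fraction in range is farther away.
Largest k: floor((14 - q_2)/q_3) = floor((14 - 7)/8) = 0.
Since k = 0, no intermediate fraction beyond p_3/q_3 has denominator <= 14, so the convergent 7/8 is the closest (its error is |115*8 - 7*132|/(132*8) = 4/1056).

7/8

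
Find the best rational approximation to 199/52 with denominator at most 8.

23/6

Expand x = 199/52 as a continued fraction with the Euclidean algorithm:
  199 = 3*52 + 43, so a_0 = 3.
  52 = 1*43 + 9, so a_1 = 1.
  43 = 4*9 + 7, so a_2 = 4.
  9 = 1*7 + 2, so a_3 = 1.
  7 = 3*2 + 1, so a_4 = 3.
  2 = 2*1 + 0, so a_5 = 2.
so x = [3; 1, 4, 1, 3, 2].
Convergents (p_i = a_i*p_{i-1} + p_{i-2}, q_i = a_i*q_{i-1} + q_{i-2} with p_{-2}=0, p_{-1}=1, q_{-2}=1, q_{-1}=0), until the denominator exceeds 8:
  i=0: a_0=3, p_0 = 3*1 + 0 = 3, q_0 = 3*0 + 1 = 1.
  i=1: a_1=1, p_1 = 1*3 + 1 = 4, q_1 = 1*1 + 0 = 1.
  i=2: a_2=4, p_2 = 4*4 + 3 = 19, q_2 = 4*1 + 1 = 5.
  i=3: a_3=1, p_3 = 1*19 + 4 = 23, q_3 = 1*5 + 1 = 6.
  i=4: a_4=3, p_4 = 3*23 + 19 = 88, q_4 = 3*6 + 5 = 23.
q_4 = 23 > 8, so the last convergent with denominator <= 8 is p_3/q_3 = 23/6.
The closest fraction with denominator <= 8 is either p_3/q_3 or the intermediate fraction (k*p_3 + p_2)/(k*q_3 + q_2) with the largest k >= 1 whose denominator stays <= 8; these approach x as k grows, and every other convergent or intermediate fraction in range is farther away.
Largest k: floor((8 - q_2)/q_3) = floor((8 - 5)/6) = 0.
Since k = 0, no intermediate fraction beyond p_3/q_3 has denominator <= 8, so the convergent 23/6 is the closest (its error is |199*6 - 23*52|/(52*6) = 2/312).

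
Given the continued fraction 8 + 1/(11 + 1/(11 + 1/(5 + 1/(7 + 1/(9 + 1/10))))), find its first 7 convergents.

8/1, 89/11, 987/122, 5024/621, 36155/4469, 330419/40842, 3340345/412889

Using the convergent recurrence p_i = a_i*p_{i-1} + p_{i-2}, q_i = a_i*q_{i-1} + q_{i-2} with p_{-2}=0, p_{-1}=1, q_{-2}=1, q_{-1}=0:
  i=0: a_0=8, p_0 = 8*1 + 0 = 8, q_0 = 8*0 + 1 = 1.
  i=1: a_1=11, p_1 = 11*8 + 1 = 89, q_1 = 11*1 + 0 = 11.
  i=2: a_2=11, p_2 = 11*89 + 8 = 987, q_2 = 11*11 + 1 = 122.
  i=3: a_3=5, p_3 = 5*987 + 89 = 5024, q_3 = 5*122 + 11 = 621.
  i=4: a_4=7, p_4 = 7*5024 + 987 = 36155, q_4 = 7*621 + 122 = 4469.
  i=5: a_5=9, p_5 = 9*36155 + 5024 = 330419, q_5 = 9*4469 + 621 = 40842.
  i=6: a_6=10, p_6 = 10*330419 + 36155 = 3340345, q_6 = 10*40842 + 4469 = 412889.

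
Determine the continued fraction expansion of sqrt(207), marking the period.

[14; (2, 1, 1, 2, 1, 1, 2, 28)]

Write x_i = (sqrt(207) + m_i)/d_i with (m_0, d_0) = (0, 1). a_0 = floor(sqrt(207)) = 14, since 14^2 = 196 <= 207 < 225 = 15^2.
Iterate m_{i+1} = d_i*a_i - m_i, d_{i+1} = (207 - m_{i+1}^2)/d_i, a_{i+1} = floor((a_0 + m_{i+1})/d_{i+1}):
  m_1 = 1*14 - 0 = 14, d_1 = (207 - 14^2)/1 = 11/1 = 11, a_1 = floor((14 + 14)/11) = 2.
  m_2 = 11*2 - 14 = 8, d_2 = (207 - 8^2)/11 = 143/11 = 13, a_2 = floor((14 + 8)/13) = 1.
  m_3 = 13*1 - 8 = 5, d_3 = (207 - 5^2)/13 = 182/13 = 14, a_3 = floor((14 + 5)/14) = 1.
  m_4 = 14*1 - 5 = 9, d_4 = (207 - 9^2)/14 = 126/14 = 9, a_4 = floor((14 + 9)/9) = 2.
  m_5 = 9*2 - 9 = 9, d_5 = (207 - 9^2)/9 = 126/9 = 14, a_5 = floor((14 + 9)/14) = 1.
  m_6 = 14*1 - 9 = 5, d_6 = (207 - 5^2)/14 = 182/14 = 13, a_6 = floor((14 + 5)/13) = 1.
  m_7 = 13*1 - 5 = 8, d_7 = (207 - 8^2)/13 = 143/13 = 11, a_7 = floor((14 + 8)/11) = 2.
  m_8 = 11*2 - 8 = 14, d_8 = (207 - 14^2)/11 = 11/11 = 1, a_8 = floor((14 + 14)/1) = 28.
  m_9 = 1*28 - 14 = 14, d_9 = (207 - 14^2)/1 = 11/1 = 11: (m_9, d_9) = (m_1, d_1) = (14, 11), so from here the quotients repeat a_1, ..., a_8; the period length is 8.
Hence the expansion of sqrt(207) is a_0 = 14 followed by the repeating block 2, 1, 1, 2, 1, 1, 2, 28 (period 8).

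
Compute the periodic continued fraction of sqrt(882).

Write x_i = (sqrt(882) + m_i)/d_i with (m_0, d_0) = (0, 1). a_0 = floor(sqrt(882)) = 29, since 29^2 = 841 <= 882 < 900 = 30^2.
Iterate m_{i+1} = d_i*a_i - m_i, d_{i+1} = (882 - m_{i+1}^2)/d_i, a_{i+1} = floor((a_0 + m_{i+1})/d_{i+1}):
  m_1 = 1*29 - 0 = 29, d_1 = (882 - 29^2)/1 = 41/1 = 41, a_1 = floor((29 + 29)/41) = 1.
  m_2 = 41*1 - 29 = 12, d_2 = (882 - 12^2)/41 = 738/41 = 18, a_2 = floor((29 + 12)/18) = 2.
  m_3 = 18*2 - 12 = 24, d_3 = (882 - 24^2)/18 = 306/18 = 17, a_3 = floor((29 + 24)/17) = 3.
  m_4 = 17*3 - 24 = 27, d_4 = (882 - 27^2)/17 = 153/17 = 9, a_4 = floor((29 + 27)/9) = 6.
  m_5 = 9*6 - 27 = 27, d_5 = (882 - 27^2)/9 = 153/9 = 17, a_5 = floor((29 + 27)/17) = 3.
  m_6 = 17*3 - 27 = 24, d_6 = (882 - 24^2)/17 = 306/17 = 18, a_6 = floor((29 + 24)/18) = 2.
  m_7 = 18*2 - 24 = 12, d_7 = (882 - 12^2)/18 = 738/18 = 41, a_7 = floor((29 + 12)/41) = 1.
  m_8 = 41*1 - 12 = 29, d_8 = (882 - 29^2)/41 = 41/41 = 1, a_8 = floor((29 + 29)/1) = 58.
  m_9 = 1*58 - 29 = 29, d_9 = (882 - 29^2)/1 = 41/1 = 41: (m_9, d_9) = (m_1, d_1) = (29, 41), so from here the quotients repeat a_1, ..., a_8; the period length is 8.
Hence the expansion of sqrt(882) is a_0 = 29 followed by the repeating block 1, 2, 3, 6, 3, 2, 1, 58 (period 8).

[29; (1, 2, 3, 6, 3, 2, 1, 58)]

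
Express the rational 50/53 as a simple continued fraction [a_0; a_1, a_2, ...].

Run the Euclidean algorithm on 50 and 53; the successive quotients are the partial quotients a_0, a_1, ... (each step inverts the fractional part left over by the previous one):
  50 = 0*53 + 50, so a_0 = 0.
  53 = 1*50 + 3, so a_1 = 1.
  50 = 16*3 + 2, so a_2 = 16.
  3 = 1*2 + 1, so a_3 = 1.
  2 = 2*1 + 0, so a_4 = 2.
The remainder reaches 0 after 5 divisions, so the expansion has 5 partial quotients, read off in order.

[0; 1, 16, 1, 2]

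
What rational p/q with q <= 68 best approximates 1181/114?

663/64

Expand x = 1181/114 as a continued fraction with the Euclidean algorithm:
  1181 = 10*114 + 41, so a_0 = 10.
  114 = 2*41 + 32, so a_1 = 2.
  41 = 1*32 + 9, so a_2 = 1.
  32 = 3*9 + 5, so a_3 = 3.
  9 = 1*5 + 4, so a_4 = 1.
  5 = 1*4 + 1, so a_5 = 1.
  4 = 4*1 + 0, so a_6 = 4.
so x = [10; 2, 1, 3, 1, 1, 4].
Convergents (p_i = a_i*p_{i-1} + p_{i-2}, q_i = a_i*q_{i-1} + q_{i-2} with p_{-2}=0, p_{-1}=1, q_{-2}=1, q_{-1}=0), until the denominator exceeds 68:
  i=0: a_0=10, p_0 = 10*1 + 0 = 10, q_0 = 10*0 + 1 = 1.
  i=1: a_1=2, p_1 = 2*10 + 1 = 21, q_1 = 2*1 + 0 = 2.
  i=2: a_2=1, p_2 = 1*21 + 10 = 31, q_2 = 1*2 + 1 = 3.
  i=3: a_3=3, p_3 = 3*31 + 21 = 114, q_3 = 3*3 + 2 = 11.
  i=4: a_4=1, p_4 = 1*114 + 31 = 145, q_4 = 1*11 + 3 = 14.
  i=5: a_5=1, p_5 = 1*145 + 114 = 259, q_5 = 1*14 + 11 = 25.
  i=6: a_6=4, p_6 = 4*259 + 145 = 1181, q_6 = 4*25 + 14 = 114.
q_6 = 114 > 68, so the last convergent with denominator <= 68 is p_5/q_5 = 259/25.
The closest fraction with denominator <= 68 is either p_5/q_5 or the intermediate fraction (k*p_5 + p_4)/(k*q_5 + q_4) with the largest k >= 1 whose denominator stays <= 68; these approach x as k grows, and every other convergent or intermediate fraction in range is farther away.
Largest k: floor((68 - q_4)/q_5) = floor((68 - 14)/25) = 2.
That gives (2*259 + 145)/(2*25 + 14) = 663/64.
Compare the errors: |x - 259/25| = |1181*25 - 259*114|/(114*25) = 1/2850, and |x - 663/64| = |1181*64 - 663*114|/(114*64) = 2/7296.
Cross-multiplying, 2*2850 = 5700 < 7296 = 1*7296, so 2/7296 is smaller: the intermediate fraction 663/64 is closer to x than 259/25.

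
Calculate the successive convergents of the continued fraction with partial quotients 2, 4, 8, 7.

2/1, 9/4, 74/33, 527/235

Using the convergent recurrence p_i = a_i*p_{i-1} + p_{i-2}, q_i = a_i*q_{i-1} + q_{i-2} with p_{-2}=0, p_{-1}=1, q_{-2}=1, q_{-1}=0:
  i=0: a_0=2, p_0 = 2*1 + 0 = 2, q_0 = 2*0 + 1 = 1.
  i=1: a_1=4, p_1 = 4*2 + 1 = 9, q_1 = 4*1 + 0 = 4.
  i=2: a_2=8, p_2 = 8*9 + 2 = 74, q_2 = 8*4 + 1 = 33.
  i=3: a_3=7, p_3 = 7*74 + 9 = 527, q_3 = 7*33 + 4 = 235.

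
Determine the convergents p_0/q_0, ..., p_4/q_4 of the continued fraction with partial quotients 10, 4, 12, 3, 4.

Using the convergent recurrence p_i = a_i*p_{i-1} + p_{i-2}, q_i = a_i*q_{i-1} + q_{i-2} with p_{-2}=0, p_{-1}=1, q_{-2}=1, q_{-1}=0:
  i=0: a_0=10, p_0 = 10*1 + 0 = 10, q_0 = 10*0 + 1 = 1.
  i=1: a_1=4, p_1 = 4*10 + 1 = 41, q_1 = 4*1 + 0 = 4.
  i=2: a_2=12, p_2 = 12*41 + 10 = 502, q_2 = 12*4 + 1 = 49.
  i=3: a_3=3, p_3 = 3*502 + 41 = 1547, q_3 = 3*49 + 4 = 151.
  i=4: a_4=4, p_4 = 4*1547 + 502 = 6690, q_4 = 4*151 + 49 = 653.

10/1, 41/4, 502/49, 1547/151, 6690/653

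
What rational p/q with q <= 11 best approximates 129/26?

5/1

Expand x = 129/26 as a continued fraction with the Euclidean algorithm:
  129 = 4*26 + 25, so a_0 = 4.
  26 = 1*25 + 1, so a_1 = 1.
  25 = 25*1 + 0, so a_2 = 25.
so x = [4; 1, 25].
Convergents (p_i = a_i*p_{i-1} + p_{i-2}, q_i = a_i*q_{i-1} + q_{i-2} with p_{-2}=0, p_{-1}=1, q_{-2}=1, q_{-1}=0), until the denominator exceeds 11:
  i=0: a_0=4, p_0 = 4*1 + 0 = 4, q_0 = 4*0 + 1 = 1.
  i=1: a_1=1, p_1 = 1*4 + 1 = 5, q_1 = 1*1 + 0 = 1.
  i=2: a_2=25, p_2 = 25*5 + 4 = 129, q_2 = 25*1 + 1 = 26.
q_2 = 26 > 11, so the last convergent with denominator <= 11 is p_1/q_1 = 5/1.
The closest fraction with denominator <= 11 is either p_1/q_1 or the intermediate fraction (k*p_1 + p_0)/(k*q_1 + q_0) with the largest k >= 1 whose denominator stays <= 11; these approach x as k grows, and every other convergent or intermediate fraction in range is farther away.
Largest k: floor((11 - q_0)/q_1) = floor((11 - 1)/1) = 10.
That gives (10*5 + 4)/(10*1 + 1) = 54/11.
Compare the errors: |x - 5/1| = |129*1 - 5*26|/(26*1) = 1/26, and |x - 54/11| = |129*11 - 54*26|/(26*11) = 15/286.
Cross-multiplying, 1*286 = 286 < 390 = 15*26, so 1/26 is smaller: the convergent 5/1 is closer to x than 54/11.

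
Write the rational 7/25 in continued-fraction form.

Run the Euclidean algorithm on 7 and 25; the successive quotients are the partial quotients a_0, a_1, ... (each step inverts the fractional part left over by the previous one):
  7 = 0*25 + 7, so a_0 = 0.
  25 = 3*7 + 4, so a_1 = 3.
  7 = 1*4 + 3, so a_2 = 1.
  4 = 1*3 + 1, so a_3 = 1.
  3 = 3*1 + 0, so a_4 = 3.
The remainder reaches 0 after 5 divisions, so the expansion has 5 partial quotients, read off in order.

[0; 3, 1, 1, 3]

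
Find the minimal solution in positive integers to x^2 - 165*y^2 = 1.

(x, y) = (1079, 84)

First expand sqrt(165) as a continued fraction. With x_i = (sqrt(165) + m_i)/d_i and (m_0, d_0) = (0, 1): a_0 = floor(sqrt(165)) = 12, since 12^2 = 144 <= 165 < 169 = 13^2.
Iterate m_{i+1} = d_i*a_i - m_i, d_{i+1} = (165 - m_{i+1}^2)/d_i, a_{i+1} = floor((a_0 + m_{i+1})/d_{i+1}):
  m_1 = 1*12 - 0 = 12, d_1 = (165 - 12^2)/1 = 21/1 = 21, a_1 = floor((12 + 12)/21) = 1.
  m_2 = 21*1 - 12 = 9, d_2 = (165 - 9^2)/21 = 84/21 = 4, a_2 = floor((12 + 9)/4) = 5.
  m_3 = 4*5 - 9 = 11, d_3 = (165 - 11^2)/4 = 44/4 = 11, a_3 = floor((12 + 11)/11) = 2.
  m_4 = 11*2 - 11 = 11, d_4 = (165 - 11^2)/11 = 44/11 = 4, a_4 = floor((12 + 11)/4) = 5.
  m_5 = 4*5 - 11 = 9, d_5 = (165 - 9^2)/4 = 84/4 = 21, a_5 = floor((12 + 9)/21) = 1.
  m_6 = 21*1 - 9 = 12, d_6 = (165 - 12^2)/21 = 21/21 = 1, a_6 = floor((12 + 12)/1) = 24.
  m_7 = 1*24 - 12 = 12, d_7 = (165 - 12^2)/1 = 21/1 = 21: (m_7, d_7) = (m_1, d_1) = (12, 21), so from here the quotients repeat a_1, ..., a_6; the period length is 6.
So sqrt(165) = [12; (1, 5, 2, 5, 1, 24)] with period length k = 6.
k is even, so the fundamental solution of x^2 - 165y^2 = 1 is (p_{k-1}, q_{k-1}) = (p_5, q_5); compute convergents through index 5.
Convergents (p_i = a_i*p_{i-1} + p_{i-2}, q_i = a_i*q_{i-1} + q_{i-2} with p_{-2}=0, p_{-1}=1, q_{-2}=1, q_{-1}=0):
  i=0: a_0=12, p_0 = 12*1 + 0 = 12, q_0 = 12*0 + 1 = 1.
  i=1: a_1=1, p_1 = 1*12 + 1 = 13, q_1 = 1*1 + 0 = 1.
  i=2: a_2=5, p_2 = 5*13 + 12 = 77, q_2 = 5*1 + 1 = 6.
  i=3: a_3=2, p_3 = 2*77 + 13 = 167, q_3 = 2*6 + 1 = 13.
  i=4: a_4=5, p_4 = 5*167 + 77 = 912, q_4 = 5*13 + 6 = 71.
  i=5: a_5=1, p_5 = 1*912 + 167 = 1079, q_5 = 1*71 + 13 = 84.
Check: 1079^2 - 165*84^2 = 1164241 - 1164240 = 1, so (x, y) = (1079, 84) solves the equation, and by the theorem it is the least positive solution.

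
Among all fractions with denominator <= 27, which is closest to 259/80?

Expand x = 259/80 as a continued fraction with the Euclidean algorithm:
  259 = 3*80 + 19, so a_0 = 3.
  80 = 4*19 + 4, so a_1 = 4.
  19 = 4*4 + 3, so a_2 = 4.
  4 = 1*3 + 1, so a_3 = 1.
  3 = 3*1 + 0, so a_4 = 3.
so x = [3; 4, 4, 1, 3].
Convergents (p_i = a_i*p_{i-1} + p_{i-2}, q_i = a_i*q_{i-1} + q_{i-2} with p_{-2}=0, p_{-1}=1, q_{-2}=1, q_{-1}=0), until the denominator exceeds 27:
  i=0: a_0=3, p_0 = 3*1 + 0 = 3, q_0 = 3*0 + 1 = 1.
  i=1: a_1=4, p_1 = 4*3 + 1 = 13, q_1 = 4*1 + 0 = 4.
  i=2: a_2=4, p_2 = 4*13 + 3 = 55, q_2 = 4*4 + 1 = 17.
  i=3: a_3=1, p_3 = 1*55 + 13 = 68, q_3 = 1*17 + 4 = 21.
  i=4: a_4=3, p_4 = 3*68 + 55 = 259, q_4 = 3*21 + 17 = 80.
q_4 = 80 > 27, so the last convergent with denominator <= 27 is p_3/q_3 = 68/21.
The closest fraction with denominator <= 27 is either p_3/q_3 or the intermediate fraction (k*p_3 + p_2)/(k*q_3 + q_2) with the largest k >= 1 whose denominator stays <= 27; these approach x as k grows, and every other convergent or intermediate fraction in range is farther away.
Largest k: floor((27 - q_2)/q_3) = floor((27 - 17)/21) = 0.
Since k = 0, no intermediate fraction beyond p_3/q_3 has denominator <= 27, so the convergent 68/21 is the closest (its error is |259*21 - 68*80|/(80*21) = 1/1680).

68/21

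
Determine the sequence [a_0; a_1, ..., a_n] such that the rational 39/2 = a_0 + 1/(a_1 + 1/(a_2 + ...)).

Run the Euclidean algorithm on 39 and 2; the successive quotients are the partial quotients a_0, a_1, ... (each step inverts the fractional part left over by the previous one):
  39 = 19*2 + 1, so a_0 = 19.
  2 = 2*1 + 0, so a_1 = 2.
The remainder reaches 0 after 2 divisions, so the expansion has 2 partial quotients, read off in order.

[19; 2]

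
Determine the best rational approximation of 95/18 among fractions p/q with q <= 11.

58/11

Expand x = 95/18 as a continued fraction with the Euclidean algorithm:
  95 = 5*18 + 5, so a_0 = 5.
  18 = 3*5 + 3, so a_1 = 3.
  5 = 1*3 + 2, so a_2 = 1.
  3 = 1*2 + 1, so a_3 = 1.
  2 = 2*1 + 0, so a_4 = 2.
so x = [5; 3, 1, 1, 2].
Convergents (p_i = a_i*p_{i-1} + p_{i-2}, q_i = a_i*q_{i-1} + q_{i-2} with p_{-2}=0, p_{-1}=1, q_{-2}=1, q_{-1}=0), until the denominator exceeds 11:
  i=0: a_0=5, p_0 = 5*1 + 0 = 5, q_0 = 5*0 + 1 = 1.
  i=1: a_1=3, p_1 = 3*5 + 1 = 16, q_1 = 3*1 + 0 = 3.
  i=2: a_2=1, p_2 = 1*16 + 5 = 21, q_2 = 1*3 + 1 = 4.
  i=3: a_3=1, p_3 = 1*21 + 16 = 37, q_3 = 1*4 + 3 = 7.
  i=4: a_4=2, p_4 = 2*37 + 21 = 95, q_4 = 2*7 + 4 = 18.
q_4 = 18 > 11, so the last convergent with denominator <= 11 is p_3/q_3 = 37/7.
The closest fraction with denominator <= 11 is either p_3/q_3 or the intermediate fraction (k*p_3 + p_2)/(k*q_3 + q_2) with the largest k >= 1 whose denominator stays <= 11; these approach x as k grows, and every other convergent or intermediate fraction in range is farther away.
Largest k: floor((11 - q_2)/q_3) = floor((11 - 4)/7) = 1.
That gives (1*37 + 21)/(1*7 + 4) = 58/11.
Compare the errors: |x - 37/7| = |95*7 - 37*18|/(18*7) = 1/126, and |x - 58/11| = |95*11 - 58*18|/(18*11) = 1/198.
Cross-multiplying, 1*126 = 126 < 198 = 1*198, so 1/198 is smaller: the intermediate fraction 58/11 is closer to x than 37/7.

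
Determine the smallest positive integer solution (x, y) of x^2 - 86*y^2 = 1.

(x, y) = (10405, 1122)

First expand sqrt(86) as a continued fraction. With x_i = (sqrt(86) + m_i)/d_i and (m_0, d_0) = (0, 1): a_0 = floor(sqrt(86)) = 9, since 9^2 = 81 <= 86 < 100 = 10^2.
Iterate m_{i+1} = d_i*a_i - m_i, d_{i+1} = (86 - m_{i+1}^2)/d_i, a_{i+1} = floor((a_0 + m_{i+1})/d_{i+1}):
  m_1 = 1*9 - 0 = 9, d_1 = (86 - 9^2)/1 = 5/1 = 5, a_1 = floor((9 + 9)/5) = 3.
  m_2 = 5*3 - 9 = 6, d_2 = (86 - 6^2)/5 = 50/5 = 10, a_2 = floor((9 + 6)/10) = 1.
  m_3 = 10*1 - 6 = 4, d_3 = (86 - 4^2)/10 = 70/10 = 7, a_3 = floor((9 + 4)/7) = 1.
  m_4 = 7*1 - 4 = 3, d_4 = (86 - 3^2)/7 = 77/7 = 11, a_4 = floor((9 + 3)/11) = 1.
  m_5 = 11*1 - 3 = 8, d_5 = (86 - 8^2)/11 = 22/11 = 2, a_5 = floor((9 + 8)/2) = 8.
  m_6 = 2*8 - 8 = 8, d_6 = (86 - 8^2)/2 = 22/2 = 11, a_6 = floor((9 + 8)/11) = 1.
  m_7 = 11*1 - 8 = 3, d_7 = (86 - 3^2)/11 = 77/11 = 7, a_7 = floor((9 + 3)/7) = 1.
  m_8 = 7*1 - 3 = 4, d_8 = (86 - 4^2)/7 = 70/7 = 10, a_8 = floor((9 + 4)/10) = 1.
  m_9 = 10*1 - 4 = 6, d_9 = (86 - 6^2)/10 = 50/10 = 5, a_9 = floor((9 + 6)/5) = 3.
  m_10 = 5*3 - 6 = 9, d_10 = (86 - 9^2)/5 = 5/5 = 1, a_10 = floor((9 + 9)/1) = 18.
  m_11 = 1*18 - 9 = 9, d_11 = (86 - 9^2)/1 = 5/1 = 5: (m_11, d_11) = (m_1, d_1) = (9, 5), so from here the quotients repeat a_1, ..., a_10; the period length is 10.
So sqrt(86) = [9; (3, 1, 1, 1, 8, 1, 1, 1, 3, 18)] with period length k = 10.
k is even, so the fundamental solution of x^2 - 86y^2 = 1 is (p_{k-1}, q_{k-1}) = (p_9, q_9); compute convergents through index 9.
Convergents (p_i = a_i*p_{i-1} + p_{i-2}, q_i = a_i*q_{i-1} + q_{i-2} with p_{-2}=0, p_{-1}=1, q_{-2}=1, q_{-1}=0):
  i=0: a_0=9, p_0 = 9*1 + 0 = 9, q_0 = 9*0 + 1 = 1.
  i=1: a_1=3, p_1 = 3*9 + 1 = 28, q_1 = 3*1 + 0 = 3.
  i=2: a_2=1, p_2 = 1*28 + 9 = 37, q_2 = 1*3 + 1 = 4.
  i=3: a_3=1, p_3 = 1*37 + 28 = 65, q_3 = 1*4 + 3 = 7.
  i=4: a_4=1, p_4 = 1*65 + 37 = 102, q_4 = 1*7 + 4 = 11.
  i=5: a_5=8, p_5 = 8*102 + 65 = 881, q_5 = 8*11 + 7 = 95.
  i=6: a_6=1, p_6 = 1*881 + 102 = 983, q_6 = 1*95 + 11 = 106.
  i=7: a_7=1, p_7 = 1*983 + 881 = 1864, q_7 = 1*106 + 95 = 201.
  i=8: a_8=1, p_8 = 1*1864 + 983 = 2847, q_8 = 1*201 + 106 = 307.
  i=9: a_9=3, p_9 = 3*2847 + 1864 = 10405, q_9 = 3*307 + 201 = 1122.
Check: 10405^2 - 86*1122^2 = 108264025 - 108264024 = 1, so (x, y) = (10405, 1122) solves the equation, and by the theorem it is the least positive solution.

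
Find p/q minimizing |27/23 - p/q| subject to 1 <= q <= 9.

7/6

Expand x = 27/23 as a continued fraction with the Euclidean algorithm:
  27 = 1*23 + 4, so a_0 = 1.
  23 = 5*4 + 3, so a_1 = 5.
  4 = 1*3 + 1, so a_2 = 1.
  3 = 3*1 + 0, so a_3 = 3.
so x = [1; 5, 1, 3].
Convergents (p_i = a_i*p_{i-1} + p_{i-2}, q_i = a_i*q_{i-1} + q_{i-2} with p_{-2}=0, p_{-1}=1, q_{-2}=1, q_{-1}=0), until the denominator exceeds 9:
  i=0: a_0=1, p_0 = 1*1 + 0 = 1, q_0 = 1*0 + 1 = 1.
  i=1: a_1=5, p_1 = 5*1 + 1 = 6, q_1 = 5*1 + 0 = 5.
  i=2: a_2=1, p_2 = 1*6 + 1 = 7, q_2 = 1*5 + 1 = 6.
  i=3: a_3=3, p_3 = 3*7 + 6 = 27, q_3 = 3*6 + 5 = 23.
q_3 = 23 > 9, so the last convergent with denominator <= 9 is p_2/q_2 = 7/6.
The closest fraction with denominator <= 9 is either p_2/q_2 or the intermediate fraction (k*p_2 + p_1)/(k*q_2 + q_1) with the largest k >= 1 whose denominator stays <= 9; these approach x as k grows, and every other convergent or intermediate fraction in range is farther away.
Largest k: floor((9 - q_1)/q_2) = floor((9 - 5)/6) = 0.
Since k = 0, no intermediate fraction beyond p_2/q_2 has denominator <= 9, so the convergent 7/6 is the closest (its error is |27*6 - 7*23|/(23*6) = 1/138).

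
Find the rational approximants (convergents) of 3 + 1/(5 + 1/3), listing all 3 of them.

Using the convergent recurrence p_i = a_i*p_{i-1} + p_{i-2}, q_i = a_i*q_{i-1} + q_{i-2} with p_{-2}=0, p_{-1}=1, q_{-2}=1, q_{-1}=0:
  i=0: a_0=3, p_0 = 3*1 + 0 = 3, q_0 = 3*0 + 1 = 1.
  i=1: a_1=5, p_1 = 5*3 + 1 = 16, q_1 = 5*1 + 0 = 5.
  i=2: a_2=3, p_2 = 3*16 + 3 = 51, q_2 = 3*5 + 1 = 16.

3/1, 16/5, 51/16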